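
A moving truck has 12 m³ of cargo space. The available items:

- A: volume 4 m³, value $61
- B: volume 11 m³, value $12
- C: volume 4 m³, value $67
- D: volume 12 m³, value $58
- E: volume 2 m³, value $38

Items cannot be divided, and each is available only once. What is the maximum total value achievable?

$166

Check high-value combinations within 12 m³:
- A+C+E: volume 4+4+2=10, value 61+67+38=166
- A+C: volume 4+4=8, value 61+67=128
- C+E: volume 4+2=6, value 67+38=105
- A+E: volume 4+2=6, value 61+38=99
Best: $166.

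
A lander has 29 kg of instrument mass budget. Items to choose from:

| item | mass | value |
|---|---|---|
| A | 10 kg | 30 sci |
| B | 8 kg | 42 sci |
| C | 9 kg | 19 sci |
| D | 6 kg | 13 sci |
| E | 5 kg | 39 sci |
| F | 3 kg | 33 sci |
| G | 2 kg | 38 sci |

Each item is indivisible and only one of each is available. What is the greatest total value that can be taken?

182 sci

This is a 0/1 knapsack; check combinations near the capacity.
- A+B+E+F+G: mass 10+8+5+3+2=28, value 30+42+39+33+38=182
- B+C+E+F+G: mass 8+9+5+3+2=27, value 42+19+39+33+38=171
- B+D+E+F+G: mass 8+6+5+3+2=24, value 42+13+39+33+38=165
- A+C+E+F+G: mass 10+9+5+3+2=29, value 30+19+39+33+38=159
- A+B+D+F+G: mass 10+8+6+3+2=29, value 30+42+13+33+38=156
Best: 182 sci.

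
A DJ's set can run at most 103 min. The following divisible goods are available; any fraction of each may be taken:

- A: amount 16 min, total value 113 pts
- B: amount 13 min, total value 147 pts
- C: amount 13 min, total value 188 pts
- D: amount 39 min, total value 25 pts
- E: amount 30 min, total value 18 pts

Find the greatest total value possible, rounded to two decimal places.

486.20

Take in order of value per unit:
- C (188/13 per unit): all 13 → value 188, running total 188.00
- B (147/13 per unit): all 13 → value 147, running total 335.00
- A (113/16 per unit): all 16 → value 113, running total 448.00
- D (25/39 per unit): all 39 → value 25, running total 473.00
- E (18/30 per unit): 22 of 30 → value 22×18/30 = 13.2000, running total 486.20
Total 486.20.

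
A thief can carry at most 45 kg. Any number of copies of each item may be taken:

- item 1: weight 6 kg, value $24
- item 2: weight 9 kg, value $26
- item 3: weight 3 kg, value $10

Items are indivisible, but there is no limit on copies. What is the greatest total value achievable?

Best value-per-unit is item 1 at 24/6; filling with it alone gives 7×24 = 168.
Optimal mix: 7×item 1 + 1×item 3 → weight 45, value 178.

$178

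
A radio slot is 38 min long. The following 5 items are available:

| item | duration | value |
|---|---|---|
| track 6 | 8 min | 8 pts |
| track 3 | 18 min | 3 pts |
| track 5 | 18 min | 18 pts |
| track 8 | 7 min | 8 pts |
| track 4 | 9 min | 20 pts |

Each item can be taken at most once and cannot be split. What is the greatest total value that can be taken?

Check high-value combinations within 38 min:
- track 5+track 8+track 4: duration 18+7+9=34, value 18+8+20=46
- track 6+track 5+track 4: duration 8+18+9=35, value 8+18+20=46
- track 5+track 4: duration 18+9=27, value 18+20=38
Best: 46 pts.

46 pts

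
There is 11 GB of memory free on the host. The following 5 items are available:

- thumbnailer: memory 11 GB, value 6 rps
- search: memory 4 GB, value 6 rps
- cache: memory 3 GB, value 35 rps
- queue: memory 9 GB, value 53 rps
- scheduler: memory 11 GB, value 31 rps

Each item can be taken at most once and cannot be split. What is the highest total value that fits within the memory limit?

53 rps

This is a 0/1 knapsack; check combinations near the capacity.
- queue: memory 9, value 53
- search+cache: memory 4+3=7, value 6+35=41
- cache: memory 3, value 35
Best: 53 rps.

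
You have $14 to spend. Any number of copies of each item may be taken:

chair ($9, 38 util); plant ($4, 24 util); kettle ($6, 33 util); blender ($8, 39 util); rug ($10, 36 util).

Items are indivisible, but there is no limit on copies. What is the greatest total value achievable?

81 util

Best value-per-unit is plant at 24/4; filling with it alone gives 3×24 = 72.
Optimal mix: 2×plant + 1×kettle → cost 14, value 81.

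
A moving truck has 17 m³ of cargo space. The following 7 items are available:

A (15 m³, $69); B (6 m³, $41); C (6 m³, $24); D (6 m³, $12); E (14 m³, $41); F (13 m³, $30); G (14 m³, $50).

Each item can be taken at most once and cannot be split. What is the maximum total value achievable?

Check high-value combinations within 17 m³:
- A: volume 15, value 69
- B+C: volume 6+6=12, value 41+24=65
- B+D: volume 6+6=12, value 41+12=53
Best: $69.

$69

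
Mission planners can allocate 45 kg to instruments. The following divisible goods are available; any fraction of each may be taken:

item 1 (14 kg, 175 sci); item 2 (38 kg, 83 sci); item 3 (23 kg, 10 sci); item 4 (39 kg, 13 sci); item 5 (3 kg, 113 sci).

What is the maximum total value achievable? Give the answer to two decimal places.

349.16

Take in order of value per unit:
- item 5 (113/3 per unit): all 3 → value 113, running total 113.00
- item 1 (175/14 per unit): all 14 → value 175, running total 288.00
- item 2 (83/38 per unit): 28 of 38 → value 28×83/38 = 61.1579, running total 349.16
Total 349.16.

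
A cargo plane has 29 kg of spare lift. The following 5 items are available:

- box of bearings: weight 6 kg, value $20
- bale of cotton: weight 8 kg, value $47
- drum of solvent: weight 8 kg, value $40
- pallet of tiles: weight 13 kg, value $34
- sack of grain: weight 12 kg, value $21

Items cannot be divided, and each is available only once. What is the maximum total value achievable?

$121

Check high-value combinations within 29 kg:
- bale of cotton+drum of solvent+pallet of tiles: weight 8+8+13=29, value 47+40+34=121
- bale of cotton+drum of solvent+sack of grain: weight 8+8+12=28, value 47+40+21=108
- box of bearings+bale of cotton+drum of solvent: weight 6+8+8=22, value 20+47+40=107
- box of bearings+bale of cotton+pallet of tiles: weight 6+8+13=27, value 20+47+34=101
Best: $121.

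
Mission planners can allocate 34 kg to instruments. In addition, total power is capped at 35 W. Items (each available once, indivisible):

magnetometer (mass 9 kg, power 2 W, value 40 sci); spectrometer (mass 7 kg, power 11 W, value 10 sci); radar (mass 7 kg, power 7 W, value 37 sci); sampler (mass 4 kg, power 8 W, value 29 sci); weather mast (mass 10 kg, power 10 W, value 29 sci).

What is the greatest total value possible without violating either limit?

Feasible sets respecting both limits:
- magnetometer+radar+sampler+weather mast: mass 30, power 27, value 135
- magnetometer+spectrometer+radar+sampler: mass 27, power 28, value 116
- magnetometer+spectrometer+radar+weather mast: mass 33, power 30, value 116
- magnetometer+spectrometer+sampler+weather mast: mass 30, power 31, value 108
Best: 135 sci.

135 sci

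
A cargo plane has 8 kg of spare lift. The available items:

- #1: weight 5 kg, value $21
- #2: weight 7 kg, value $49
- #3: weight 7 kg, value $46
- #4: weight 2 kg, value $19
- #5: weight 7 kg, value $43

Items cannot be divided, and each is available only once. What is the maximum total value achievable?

$49

Check high-value combinations within 8 kg:
- #2: weight 7, value 49
- #3: weight 7, value 46
- #5: weight 7, value 43
- #1+#4: weight 5+2=7, value 21+19=40
- #1: weight 5, value 21
Best: $49.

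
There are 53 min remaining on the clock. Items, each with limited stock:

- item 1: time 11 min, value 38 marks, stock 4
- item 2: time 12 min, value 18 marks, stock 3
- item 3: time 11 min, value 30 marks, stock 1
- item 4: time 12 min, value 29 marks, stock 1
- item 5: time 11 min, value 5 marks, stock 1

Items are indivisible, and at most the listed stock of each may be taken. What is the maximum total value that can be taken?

Top feasible selections:
- 4×item 1: time 44, value 152
- 3×item 1 + 1×item 3: time 44, value 144
- 3×item 1 + 1×item 4: time 45, value 143
- 2×item 1 + 1×item 3 + 1×item 4: time 45, value 135
Best: 152 marks.

152 marks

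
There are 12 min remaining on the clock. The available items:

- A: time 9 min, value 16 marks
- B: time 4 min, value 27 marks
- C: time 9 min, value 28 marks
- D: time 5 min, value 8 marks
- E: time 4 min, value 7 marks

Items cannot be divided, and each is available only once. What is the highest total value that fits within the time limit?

35 marks

Check high-value combinations within 12 min:
- B+D: time 4+5=9, value 27+8=35
- B+E: time 4+4=8, value 27+7=34
- C: time 9, value 28
- B: time 4, value 27
- A: time 9, value 16
Best: 35 marks.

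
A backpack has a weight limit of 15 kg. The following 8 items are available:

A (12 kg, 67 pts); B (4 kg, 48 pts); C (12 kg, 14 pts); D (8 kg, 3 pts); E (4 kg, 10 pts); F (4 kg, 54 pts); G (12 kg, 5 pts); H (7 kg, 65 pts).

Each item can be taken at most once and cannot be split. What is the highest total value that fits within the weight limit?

Check high-value combinations within 15 kg:
- B+F+H: weight 4+4+7=15, value 48+54+65=167
- E+F+H: weight 4+4+7=15, value 10+54+65=129
- B+E+H: weight 4+4+7=15, value 48+10+65=123
- F+H: weight 4+7=11, value 54+65=119
Best: 167 pts.

167 pts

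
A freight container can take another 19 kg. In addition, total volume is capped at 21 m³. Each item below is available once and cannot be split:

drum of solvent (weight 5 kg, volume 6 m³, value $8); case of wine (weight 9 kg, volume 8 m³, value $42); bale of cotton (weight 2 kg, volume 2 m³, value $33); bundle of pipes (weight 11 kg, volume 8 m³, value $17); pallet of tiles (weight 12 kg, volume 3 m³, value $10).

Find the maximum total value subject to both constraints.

$83

Feasible sets respecting both limits:
- drum of solvent+case of wine+bale of cotton: weight 16, volume 16, value 83
- case of wine+bale of cotton: weight 11, volume 10, value 75
- drum of solvent+bale of cotton+bundle of pipes: weight 18, volume 16, value 58
Best: $83.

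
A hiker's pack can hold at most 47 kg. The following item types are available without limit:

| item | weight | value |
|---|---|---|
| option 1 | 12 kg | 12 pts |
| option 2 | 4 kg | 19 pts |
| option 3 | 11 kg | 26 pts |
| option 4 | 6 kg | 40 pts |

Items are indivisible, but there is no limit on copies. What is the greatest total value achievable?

Best value-per-unit is option 4 at 40/6; filling with it alone gives 7×40 = 280.
Optimal mix: 1×option 2 + 7×option 4 → weight 46, value 299.

299 pts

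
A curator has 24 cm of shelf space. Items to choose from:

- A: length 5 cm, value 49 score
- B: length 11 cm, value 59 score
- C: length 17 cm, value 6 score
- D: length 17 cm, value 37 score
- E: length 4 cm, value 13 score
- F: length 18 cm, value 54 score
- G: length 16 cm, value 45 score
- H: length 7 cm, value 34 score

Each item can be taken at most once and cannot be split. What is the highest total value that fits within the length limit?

142 score

Check high-value combinations within 24 cm:
- A+B+H: length 5+11+7=23, value 49+59+34=142
- A+B+E: length 5+11+4=20, value 49+59+13=121
- A+B: length 5+11=16, value 49+59=108
- B+E+H: length 11+4+7=22, value 59+13+34=106
- A+F: length 5+18=23, value 49+54=103
Best: 142 score.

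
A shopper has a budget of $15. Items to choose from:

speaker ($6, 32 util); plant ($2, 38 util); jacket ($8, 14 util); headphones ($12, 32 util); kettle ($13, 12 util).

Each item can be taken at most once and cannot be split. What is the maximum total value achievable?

Check high-value combinations within $15:
- speaker+plant: cost 6+2=8, value 32+38=70
- plant+headphones: cost 2+12=14, value 38+32=70
- plant+jacket: cost 2+8=10, value 38+14=52
- plant+kettle: cost 2+13=15, value 38+12=50
Best: 70 util.

70 util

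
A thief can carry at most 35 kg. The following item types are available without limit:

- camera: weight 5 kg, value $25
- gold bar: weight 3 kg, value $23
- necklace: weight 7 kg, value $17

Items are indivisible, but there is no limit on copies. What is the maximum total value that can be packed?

$255

Best value-per-unit is gold bar at 23/3; filling with it alone gives 11×23 = 253.
Optimal mix: 1×camera + 10×gold bar → weight 35, value 255.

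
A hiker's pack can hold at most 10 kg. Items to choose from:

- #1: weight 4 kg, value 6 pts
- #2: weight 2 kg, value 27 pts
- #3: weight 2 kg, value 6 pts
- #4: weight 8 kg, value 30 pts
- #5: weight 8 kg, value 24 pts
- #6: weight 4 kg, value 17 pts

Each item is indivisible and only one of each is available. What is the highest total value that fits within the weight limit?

This is a 0/1 knapsack; check combinations near the capacity.
- #2+#4: weight 2+8=10, value 27+30=57
- #2+#5: weight 2+8=10, value 27+24=51
- #2+#3+#6: weight 2+2+4=8, value 27+6+17=50
- #1+#2+#6: weight 4+2+4=10, value 6+27+17=50
Best: 57 pts.

57 pts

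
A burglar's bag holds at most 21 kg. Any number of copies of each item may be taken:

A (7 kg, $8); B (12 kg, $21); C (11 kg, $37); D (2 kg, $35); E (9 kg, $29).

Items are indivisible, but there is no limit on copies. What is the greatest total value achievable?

$350

Best value-per-unit is D at 35/2, and filling with it alone uses weight 10×2=20. No mix of the others beats 10×35 = 350.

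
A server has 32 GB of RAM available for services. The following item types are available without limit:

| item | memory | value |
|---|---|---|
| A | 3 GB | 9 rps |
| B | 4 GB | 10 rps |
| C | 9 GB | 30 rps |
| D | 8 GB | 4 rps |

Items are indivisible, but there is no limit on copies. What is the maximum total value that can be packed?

100 rps

Best value-per-unit is C at 30/9; filling with it alone gives 3×30 = 90.
Optimal mix: 1×B + 3×C → memory 31, value 100.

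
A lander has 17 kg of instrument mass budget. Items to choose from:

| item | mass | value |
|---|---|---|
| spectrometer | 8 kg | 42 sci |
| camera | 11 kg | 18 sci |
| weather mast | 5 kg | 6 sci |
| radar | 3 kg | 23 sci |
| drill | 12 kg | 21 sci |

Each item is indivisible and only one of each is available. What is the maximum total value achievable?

71 sci

This is a 0/1 knapsack; check combinations near the capacity.
- spectrometer+weather mast+radar: mass 8+5+3=16, value 42+6+23=71
- spectrometer+radar: mass 8+3=11, value 42+23=65
- spectrometer+weather mast: mass 8+5=13, value 42+6=48
- radar+drill: mass 3+12=15, value 23+21=44
- spectrometer: mass 8, value 42
Best: 71 sci.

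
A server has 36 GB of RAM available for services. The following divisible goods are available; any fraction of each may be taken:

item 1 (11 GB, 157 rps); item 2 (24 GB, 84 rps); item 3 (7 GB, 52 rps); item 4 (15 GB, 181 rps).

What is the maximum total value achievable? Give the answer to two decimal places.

400.50

Take in order of value per unit:
- item 1 (157/11 per unit): all 11 → value 157, running total 157.00
- item 4 (181/15 per unit): all 15 → value 181, running total 338.00
- item 3 (52/7 per unit): all 7 → value 52, running total 390.00
- item 2 (84/24 per unit): 3 of 24 → value 3×84/24 = 10.5000, running total 400.50
Total 400.50.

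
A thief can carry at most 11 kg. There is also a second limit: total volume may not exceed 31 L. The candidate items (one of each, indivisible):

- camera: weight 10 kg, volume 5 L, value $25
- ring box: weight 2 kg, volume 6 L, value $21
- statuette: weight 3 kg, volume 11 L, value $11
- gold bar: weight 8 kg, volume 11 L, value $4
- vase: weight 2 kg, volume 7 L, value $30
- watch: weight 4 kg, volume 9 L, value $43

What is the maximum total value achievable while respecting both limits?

$94

Feasible sets respecting both limits:
- ring box+vase+watch: weight 8, volume 22, value 94
- statuette+vase+watch: weight 9, volume 27, value 84
- ring box+statuette+watch: weight 9, volume 26, value 75
Best: $94.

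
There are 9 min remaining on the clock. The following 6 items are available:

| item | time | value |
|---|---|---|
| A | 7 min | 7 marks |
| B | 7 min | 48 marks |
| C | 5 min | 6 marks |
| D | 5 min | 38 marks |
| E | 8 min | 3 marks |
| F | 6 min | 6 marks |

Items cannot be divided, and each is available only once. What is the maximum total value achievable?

This is a 0/1 knapsack; check combinations near the capacity.
- B: time 7, value 48
- D: time 5, value 38
- A: time 7, value 7
- C: time 5, value 6
- F: time 6, value 6
Best: 48 marks.

48 marks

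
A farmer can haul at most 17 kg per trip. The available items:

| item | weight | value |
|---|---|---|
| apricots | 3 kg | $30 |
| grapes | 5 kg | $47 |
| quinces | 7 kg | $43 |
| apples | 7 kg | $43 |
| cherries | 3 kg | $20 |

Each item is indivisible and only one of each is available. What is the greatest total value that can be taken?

$120

Check high-value combinations within 17 kg:
- apricots+grapes+quinces: weight 3+5+7=15, value 30+47+43=120
- apricots+grapes+apples: weight 3+5+7=15, value 30+47+43=120
- apricots+quinces+apples: weight 3+7+7=17, value 30+43+43=116
- grapes+quinces+cherries: weight 5+7+3=15, value 47+43+20=110
- grapes+apples+cherries: weight 5+7+3=15, value 47+43+20=110
Best: $120.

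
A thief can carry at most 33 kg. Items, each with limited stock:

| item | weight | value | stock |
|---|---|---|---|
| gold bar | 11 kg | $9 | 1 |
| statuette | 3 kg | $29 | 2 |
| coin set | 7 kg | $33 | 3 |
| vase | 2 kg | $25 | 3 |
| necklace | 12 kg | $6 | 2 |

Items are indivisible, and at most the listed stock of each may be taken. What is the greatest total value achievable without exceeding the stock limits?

Top feasible selections:
- 2×statuette + 3×coin set + 3×vase: weight 33, value 232
- 2×statuette + 3×coin set + 2×vase: weight 31, value 207
Best: $232.

$232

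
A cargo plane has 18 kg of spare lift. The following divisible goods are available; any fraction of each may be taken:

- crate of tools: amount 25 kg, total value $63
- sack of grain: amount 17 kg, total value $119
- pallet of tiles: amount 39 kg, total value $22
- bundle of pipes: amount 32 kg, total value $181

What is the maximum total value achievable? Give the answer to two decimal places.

Take in order of value per unit:
- sack of grain (119/17 per unit): all 17 → value 119, running total 119.00
- bundle of pipes (181/32 per unit): 1 of 32 → value 1×181/32 = 5.6563, running total 124.66
Total 124.66.

124.66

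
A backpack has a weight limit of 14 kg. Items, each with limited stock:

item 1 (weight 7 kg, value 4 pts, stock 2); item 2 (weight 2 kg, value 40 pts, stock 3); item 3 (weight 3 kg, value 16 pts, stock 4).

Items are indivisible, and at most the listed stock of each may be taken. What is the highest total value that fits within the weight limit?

152 pts

Best selections within weight 14 and stock limits:
- 3×item 2 + 2×item 3: weight 12, value 152
- 3×item 2 + 1×item 3: weight 9, value 136
- 2×item 2 + 3×item 3: weight 13, value 128
Best: 152 pts.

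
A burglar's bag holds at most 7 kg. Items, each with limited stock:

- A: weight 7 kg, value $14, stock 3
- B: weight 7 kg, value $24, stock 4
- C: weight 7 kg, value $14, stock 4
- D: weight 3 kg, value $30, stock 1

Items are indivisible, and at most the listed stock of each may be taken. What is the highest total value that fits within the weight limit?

Best selections within weight 7 and stock limits:
- 1×D: weight 3, value 30
- 1×B: weight 7, value 24
- 1×C: weight 7, value 14
- 1×A: weight 7, value 14
Best: $30.

$30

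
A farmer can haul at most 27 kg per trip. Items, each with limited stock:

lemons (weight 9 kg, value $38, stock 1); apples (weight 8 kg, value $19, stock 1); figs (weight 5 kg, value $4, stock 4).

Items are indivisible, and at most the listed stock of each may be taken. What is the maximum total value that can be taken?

Top feasible selections:
- 1×lemons + 1×apples + 2×figs: weight 27, value 65
- 1×lemons + 1×apples + 1×figs: weight 22, value 61
- 1×lemons + 1×apples: weight 17, value 57
Best: $65.

$65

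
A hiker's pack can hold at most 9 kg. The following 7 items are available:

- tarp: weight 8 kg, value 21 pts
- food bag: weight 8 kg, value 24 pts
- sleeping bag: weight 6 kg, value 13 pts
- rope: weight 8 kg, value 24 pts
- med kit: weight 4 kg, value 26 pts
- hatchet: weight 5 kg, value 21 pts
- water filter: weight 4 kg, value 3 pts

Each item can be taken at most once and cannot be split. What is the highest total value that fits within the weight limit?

47 pts

Check high-value combinations within 9 kg:
- med kit+hatchet: weight 4+5=9, value 26+21=47
- med kit+water filter: weight 4+4=8, value 26+3=29
- med kit: weight 4, value 26
- food bag: weight 8, value 24
- rope: weight 8, value 24
Best: 47 pts.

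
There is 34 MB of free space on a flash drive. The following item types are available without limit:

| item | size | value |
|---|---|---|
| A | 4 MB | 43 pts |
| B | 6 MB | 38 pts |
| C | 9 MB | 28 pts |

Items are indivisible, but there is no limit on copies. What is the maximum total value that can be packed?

Best value-per-unit is A at 43/4, and filling with it alone uses size 8×4=32. No mix of the others beats 8×43 = 344.

344 pts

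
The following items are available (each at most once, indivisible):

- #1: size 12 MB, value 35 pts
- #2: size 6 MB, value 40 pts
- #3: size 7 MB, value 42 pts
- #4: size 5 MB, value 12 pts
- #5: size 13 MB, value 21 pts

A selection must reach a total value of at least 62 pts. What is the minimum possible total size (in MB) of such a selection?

13

Subsets with value ≥ 62, sorted by total size:
- #2+#3: size 13, value 82
- #2+#3+#4: size 18, value 94
- #1+#2: size 18, value 75
Minimum size: 13 MB.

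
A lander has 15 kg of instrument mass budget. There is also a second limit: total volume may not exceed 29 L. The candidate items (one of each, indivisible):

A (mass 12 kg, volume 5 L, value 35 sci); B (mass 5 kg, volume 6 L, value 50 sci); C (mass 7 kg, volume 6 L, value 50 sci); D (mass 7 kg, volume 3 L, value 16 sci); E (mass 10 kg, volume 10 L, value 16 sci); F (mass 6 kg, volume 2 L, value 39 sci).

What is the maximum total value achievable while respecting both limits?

Feasible sets respecting both limits:
- B+C: mass 12, volume 12, value 100
- B+F: mass 11, volume 8, value 89
- C+F: mass 13, volume 8, value 89
Best: 100 sci.

100 sci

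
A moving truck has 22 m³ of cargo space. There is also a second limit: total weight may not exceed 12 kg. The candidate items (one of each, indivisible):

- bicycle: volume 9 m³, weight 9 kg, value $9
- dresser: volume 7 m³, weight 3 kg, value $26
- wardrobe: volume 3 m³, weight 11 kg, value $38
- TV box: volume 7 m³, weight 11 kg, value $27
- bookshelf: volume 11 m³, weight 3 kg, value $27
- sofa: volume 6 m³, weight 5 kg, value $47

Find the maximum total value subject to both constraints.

Feasible sets respecting both limits:
- bookshelf+sofa: volume 17, weight 8, value 74
- dresser+sofa: volume 13, weight 8, value 73
- dresser+bookshelf: volume 18, weight 6, value 53
Best: $74.

$74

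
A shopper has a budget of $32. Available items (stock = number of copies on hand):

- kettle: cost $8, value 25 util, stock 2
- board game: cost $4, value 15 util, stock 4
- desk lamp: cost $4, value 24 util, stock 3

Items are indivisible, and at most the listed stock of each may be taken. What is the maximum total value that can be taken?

142 util

Top feasible selections:
- 1×kettle + 3×board game + 3×desk lamp: cost 32, value 142
- 2×kettle + 1×board game + 3×desk lamp: cost 32, value 137
- 1×kettle + 4×board game + 2×desk lamp: cost 32, value 133
Best: 142 util.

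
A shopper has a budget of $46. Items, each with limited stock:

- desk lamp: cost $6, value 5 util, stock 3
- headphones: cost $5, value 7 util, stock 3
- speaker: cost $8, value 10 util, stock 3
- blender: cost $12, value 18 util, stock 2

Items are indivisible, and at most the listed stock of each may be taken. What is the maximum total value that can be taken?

63 util

Best selections within cost 46 and stock limits:
- 1×headphones + 2×speaker + 2×blender: cost 45, value 63
- 1×desk lamp + 3×headphones + 2×blender: cost 45, value 62
- 2×headphones + 3×speaker + 1×blender: cost 46, value 62
- 1×desk lamp + 2×speaker + 2×blender: cost 46, value 61
Best: 63 util.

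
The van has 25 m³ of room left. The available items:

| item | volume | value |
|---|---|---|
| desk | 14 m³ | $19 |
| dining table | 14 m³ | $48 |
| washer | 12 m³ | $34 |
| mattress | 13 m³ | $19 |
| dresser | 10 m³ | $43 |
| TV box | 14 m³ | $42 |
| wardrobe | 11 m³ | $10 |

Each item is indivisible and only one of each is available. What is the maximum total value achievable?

$91

Check high-value combinations within 25 m³:
- dining table+dresser: volume 14+10=24, value 48+43=91
- dresser+TV box: volume 10+14=24, value 43+42=85
- washer+dresser: volume 12+10=22, value 34+43=77
Best: $91.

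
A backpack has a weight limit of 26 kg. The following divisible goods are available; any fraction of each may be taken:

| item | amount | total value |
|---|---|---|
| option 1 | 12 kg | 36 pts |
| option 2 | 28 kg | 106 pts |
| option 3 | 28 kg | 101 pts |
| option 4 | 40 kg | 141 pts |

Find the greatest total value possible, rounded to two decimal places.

98.43

Take in order of value per unit:
- option 2 (106/28 per unit): 26 of 28 → value 26×106/28 = 98.4286, running total 98.43
Total 98.43.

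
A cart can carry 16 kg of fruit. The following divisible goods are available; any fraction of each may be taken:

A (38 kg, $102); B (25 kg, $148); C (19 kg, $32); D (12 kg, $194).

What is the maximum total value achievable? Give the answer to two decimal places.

217.68

Take in order of value per unit:
- D (194/12 per unit): all 12 → value 194, running total 194.00
- B (148/25 per unit): 4 of 25 → value 4×148/25 = 23.6800, running total 217.68
Total 217.68.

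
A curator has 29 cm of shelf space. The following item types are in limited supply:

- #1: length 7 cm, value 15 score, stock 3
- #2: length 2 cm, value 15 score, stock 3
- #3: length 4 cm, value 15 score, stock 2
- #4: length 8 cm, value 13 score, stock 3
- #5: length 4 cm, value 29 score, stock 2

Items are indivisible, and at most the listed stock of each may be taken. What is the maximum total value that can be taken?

Best selections within length 29 and stock limits:
- 1×#1 + 3×#2 + 2×#3 + 2×#5: length 29, value 148
- 3×#2 + 2×#3 + 2×#5: length 22, value 133
- 1×#1 + 3×#2 + 1×#3 + 2×#5: length 25, value 133
- 1×#1 + 2×#2 + 2×#3 + 2×#5: length 27, value 133
Best: 148 score.

148 score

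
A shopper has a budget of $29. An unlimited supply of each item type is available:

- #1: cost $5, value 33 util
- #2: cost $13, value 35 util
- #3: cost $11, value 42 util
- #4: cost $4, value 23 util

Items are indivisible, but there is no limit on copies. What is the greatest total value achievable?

188 util

Best value-per-unit is #1 at 33/5; filling with it alone gives 5×33 = 165.
Optimal mix: 5×#1 + 1×#4 → cost 29, value 188.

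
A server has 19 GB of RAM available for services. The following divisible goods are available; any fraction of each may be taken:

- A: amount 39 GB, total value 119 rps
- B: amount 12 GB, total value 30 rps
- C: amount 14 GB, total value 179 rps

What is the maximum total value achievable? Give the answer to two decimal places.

Take in order of value per unit:
- C (179/14 per unit): all 14 → value 179, running total 179.00
- A (119/39 per unit): 5 of 39 → value 5×119/39 = 15.2564, running total 194.26
Total 194.26.

194.26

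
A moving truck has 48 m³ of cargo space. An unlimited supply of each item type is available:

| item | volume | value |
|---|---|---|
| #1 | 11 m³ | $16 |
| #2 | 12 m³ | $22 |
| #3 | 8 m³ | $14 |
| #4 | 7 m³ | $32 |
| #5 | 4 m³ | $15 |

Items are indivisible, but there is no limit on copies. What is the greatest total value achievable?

$207

Best value-per-unit is #4 at 32/7; filling with it alone gives 6×32 = 192.
Optimal mix: 6×#4 + 1×#5 → volume 46, value 207.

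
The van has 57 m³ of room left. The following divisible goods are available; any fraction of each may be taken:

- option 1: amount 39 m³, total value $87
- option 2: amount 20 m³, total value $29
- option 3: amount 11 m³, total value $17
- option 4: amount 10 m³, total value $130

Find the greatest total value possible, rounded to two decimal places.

229.36

Take in order of value per unit:
- option 4 (130/10 per unit): all 10 → value 130, running total 130.00
- option 1 (87/39 per unit): all 39 → value 87, running total 217.00
- option 3 (17/11 per unit): 8 of 11 → value 8×17/11 = 12.3636, running total 229.36
Total 229.36.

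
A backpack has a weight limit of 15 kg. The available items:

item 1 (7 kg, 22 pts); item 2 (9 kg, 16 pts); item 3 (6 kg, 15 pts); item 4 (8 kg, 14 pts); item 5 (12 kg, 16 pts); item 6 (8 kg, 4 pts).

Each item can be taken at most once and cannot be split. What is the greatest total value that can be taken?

Check high-value combinations within 15 kg:
- item 1+item 3: weight 7+6=13, value 22+15=37
- item 1+item 4: weight 7+8=15, value 22+14=36
- item 2+item 3: weight 9+6=15, value 16+15=31
- item 3+item 4: weight 6+8=14, value 15+14=29
Best: 37 pts.

37 pts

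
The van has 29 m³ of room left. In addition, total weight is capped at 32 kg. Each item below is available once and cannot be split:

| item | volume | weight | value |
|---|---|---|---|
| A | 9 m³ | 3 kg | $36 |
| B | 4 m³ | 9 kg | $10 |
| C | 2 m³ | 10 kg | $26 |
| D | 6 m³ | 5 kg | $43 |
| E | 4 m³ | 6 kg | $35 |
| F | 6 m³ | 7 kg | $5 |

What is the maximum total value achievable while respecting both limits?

$145

Feasible sets respecting both limits:
- A+C+D+E+F: volume 27, weight 31, value 145
- A+C+D+E: volume 21, weight 24, value 140
- A+B+D+E+F: volume 29, weight 30, value 129
- A+B+D+E: volume 23, weight 23, value 124
Best: $145.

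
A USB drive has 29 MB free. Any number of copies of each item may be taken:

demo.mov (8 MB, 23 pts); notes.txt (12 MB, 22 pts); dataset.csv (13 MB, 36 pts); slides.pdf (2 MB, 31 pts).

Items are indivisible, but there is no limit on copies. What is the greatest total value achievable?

Best value-per-unit is slides.pdf at 31/2, and filling with it alone uses size 14×2=28. No mix of the others beats 14×31 = 434.

434 pts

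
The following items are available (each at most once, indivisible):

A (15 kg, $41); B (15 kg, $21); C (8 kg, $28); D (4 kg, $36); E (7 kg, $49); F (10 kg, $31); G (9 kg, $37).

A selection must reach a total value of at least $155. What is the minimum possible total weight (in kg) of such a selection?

35

Subsets with value ≥ 155, sorted by total weight:
- A+D+E+G: weight 35, value 163
- A+D+E+F: weight 36, value 157
- C+D+E+F+G: weight 38, value 181
- A+C+E+G: weight 39, value 155
Minimum weight: 35 kg.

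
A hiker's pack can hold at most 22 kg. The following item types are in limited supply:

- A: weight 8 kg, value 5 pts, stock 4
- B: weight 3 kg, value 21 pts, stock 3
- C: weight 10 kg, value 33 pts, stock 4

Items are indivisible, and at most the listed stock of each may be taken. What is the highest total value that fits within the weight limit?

Best selections within weight 22 and stock limits:
- 3×B + 1×C: weight 19, value 96
- 2×B + 1×C: weight 16, value 75
- 1×A + 3×B: weight 17, value 68
- 2×C: weight 20, value 66
Best: 96 pts.

96 pts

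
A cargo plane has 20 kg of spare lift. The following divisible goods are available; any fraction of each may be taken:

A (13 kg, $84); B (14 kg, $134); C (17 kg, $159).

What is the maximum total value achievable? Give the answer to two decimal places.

Take in order of value per unit:
- B (134/14 per unit): all 14 → value 134, running total 134.00
- C (159/17 per unit): 6 of 17 → value 6×159/17 = 56.1176, running total 190.12
Total 190.12.

190.12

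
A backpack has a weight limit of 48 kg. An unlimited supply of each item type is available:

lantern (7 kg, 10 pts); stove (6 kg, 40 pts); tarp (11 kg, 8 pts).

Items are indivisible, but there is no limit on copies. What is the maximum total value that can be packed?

320 pts

Best value-per-unit is stove at 40/6, and filling with it alone uses weight 8×6=48. No mix of the others beats 8×40 = 320.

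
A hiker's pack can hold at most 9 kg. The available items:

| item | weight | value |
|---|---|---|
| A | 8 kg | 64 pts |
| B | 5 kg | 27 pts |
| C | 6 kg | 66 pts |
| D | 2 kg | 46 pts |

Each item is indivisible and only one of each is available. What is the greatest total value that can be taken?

112 pts

Check high-value combinations within 9 kg:
- C+D: weight 6+2=8, value 66+46=112
- B+D: weight 5+2=7, value 27+46=73
- C: weight 6, value 66
- A: weight 8, value 64
Best: 112 pts.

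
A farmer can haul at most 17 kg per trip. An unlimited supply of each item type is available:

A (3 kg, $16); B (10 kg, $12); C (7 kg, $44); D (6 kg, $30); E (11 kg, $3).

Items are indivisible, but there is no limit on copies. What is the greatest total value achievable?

Best value-per-unit is C at 44/7; filling with it alone gives 2×44 = 88.
Optimal mix: 1×A + 2×C → weight 17, value 104.

$104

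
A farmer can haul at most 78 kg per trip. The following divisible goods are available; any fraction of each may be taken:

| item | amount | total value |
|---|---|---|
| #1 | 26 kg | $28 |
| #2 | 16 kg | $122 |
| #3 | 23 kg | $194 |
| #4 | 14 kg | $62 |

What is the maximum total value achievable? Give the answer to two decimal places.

404.92

Take in order of value per unit:
- #3 (194/23 per unit): all 23 → value 194, running total 194.00
- #2 (122/16 per unit): all 16 → value 122, running total 316.00
- #4 (62/14 per unit): all 14 → value 62, running total 378.00
- #1 (28/26 per unit): 25 of 26 → value 25×28/26 = 26.9231, running total 404.92
Total 404.92.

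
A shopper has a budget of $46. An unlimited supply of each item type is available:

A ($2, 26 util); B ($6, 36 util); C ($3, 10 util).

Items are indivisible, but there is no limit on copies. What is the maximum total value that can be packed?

Best value-per-unit is A at 26/2, and filling with it alone uses cost 23×2=46. No mix of the others beats 23×26 = 598.

598 util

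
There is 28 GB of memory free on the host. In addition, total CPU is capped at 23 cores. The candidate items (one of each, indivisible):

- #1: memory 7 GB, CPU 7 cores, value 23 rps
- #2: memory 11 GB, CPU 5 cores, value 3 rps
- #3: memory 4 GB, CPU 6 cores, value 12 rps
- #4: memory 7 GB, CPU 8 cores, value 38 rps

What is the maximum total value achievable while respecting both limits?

73 rps

Feasible sets respecting both limits:
- #1+#3+#4: memory 18, CPU 21, value 73
- #1+#2+#4: memory 25, CPU 20, value 64
- #1+#4: memory 14, CPU 15, value 61
- #2+#3+#4: memory 22, CPU 19, value 53
Best: 73 rps.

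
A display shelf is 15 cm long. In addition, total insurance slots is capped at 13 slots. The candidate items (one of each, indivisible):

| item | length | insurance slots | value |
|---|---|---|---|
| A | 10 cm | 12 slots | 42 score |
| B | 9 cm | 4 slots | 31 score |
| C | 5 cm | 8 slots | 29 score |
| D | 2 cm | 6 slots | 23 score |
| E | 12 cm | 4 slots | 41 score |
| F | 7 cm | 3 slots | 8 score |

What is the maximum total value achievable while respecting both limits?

64 score

Feasible sets respecting both limits:
- D+E: length 14, insurance slots 10, value 64
- B+C: length 14, insurance slots 12, value 60
- B+D: length 11, insurance slots 10, value 54
Best: 64 score.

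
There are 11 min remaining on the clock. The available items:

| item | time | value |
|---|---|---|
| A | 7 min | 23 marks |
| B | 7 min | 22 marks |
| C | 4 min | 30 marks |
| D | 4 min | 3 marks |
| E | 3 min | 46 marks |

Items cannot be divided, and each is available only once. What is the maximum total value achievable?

79 marks

This is a 0/1 knapsack; check combinations near the capacity.
- C+D+E: time 4+4+3=11, value 30+3+46=79
- C+E: time 4+3=7, value 30+46=76
- A+E: time 7+3=10, value 23+46=69
- B+E: time 7+3=10, value 22+46=68
Best: 79 marks.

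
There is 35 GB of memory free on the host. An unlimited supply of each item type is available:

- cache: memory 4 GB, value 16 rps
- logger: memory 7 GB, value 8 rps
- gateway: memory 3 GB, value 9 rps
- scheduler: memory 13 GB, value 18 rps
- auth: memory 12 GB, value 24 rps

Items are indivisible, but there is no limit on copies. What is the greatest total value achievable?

137 rps

Best value-per-unit is cache at 16/4; filling with it alone gives 8×16 = 128.
Optimal mix: 8×cache + 1×gateway → memory 35, value 137.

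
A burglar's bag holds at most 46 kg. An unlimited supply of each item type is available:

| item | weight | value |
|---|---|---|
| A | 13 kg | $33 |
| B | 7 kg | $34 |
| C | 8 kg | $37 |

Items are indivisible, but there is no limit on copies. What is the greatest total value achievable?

Best value-per-unit is B at 34/7; filling with it alone gives 6×34 = 204.
Optimal mix: 2×B + 4×C → weight 46, value 216.

$216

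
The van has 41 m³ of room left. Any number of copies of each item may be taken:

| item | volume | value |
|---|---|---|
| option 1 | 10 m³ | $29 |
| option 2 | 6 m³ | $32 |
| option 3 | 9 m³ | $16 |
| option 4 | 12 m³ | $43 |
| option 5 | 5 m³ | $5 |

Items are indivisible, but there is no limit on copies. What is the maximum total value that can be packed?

Best value-per-unit is option 2 at 32/6; filling with it alone gives 6×32 = 192.
Optimal mix: 6×option 2 + 1×option 5 → volume 41, value 197.

$197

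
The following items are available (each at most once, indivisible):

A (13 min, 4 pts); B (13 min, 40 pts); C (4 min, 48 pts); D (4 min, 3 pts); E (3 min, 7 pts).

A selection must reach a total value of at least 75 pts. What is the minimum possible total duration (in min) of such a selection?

17

Subsets with value ≥ 75, sorted by total duration:
- B+C: duration 17, value 88
- B+C+E: duration 20, value 95
- B+C+D: duration 21, value 91
- B+C+D+E: duration 24, value 98
Minimum duration: 17 min.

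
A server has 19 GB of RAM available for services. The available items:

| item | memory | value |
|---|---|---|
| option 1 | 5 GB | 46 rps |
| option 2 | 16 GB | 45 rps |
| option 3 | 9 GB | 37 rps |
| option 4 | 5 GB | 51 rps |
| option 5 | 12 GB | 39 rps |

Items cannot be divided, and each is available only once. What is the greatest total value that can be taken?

134 rps

Check high-value combinations within 19 GB:
- option 1+option 3+option 4: memory 5+9+5=19, value 46+37+51=134
- option 1+option 4: memory 5+5=10, value 46+51=97
- option 4+option 5: memory 5+12=17, value 51+39=90
- option 3+option 4: memory 9+5=14, value 37+51=88
Best: 134 rps.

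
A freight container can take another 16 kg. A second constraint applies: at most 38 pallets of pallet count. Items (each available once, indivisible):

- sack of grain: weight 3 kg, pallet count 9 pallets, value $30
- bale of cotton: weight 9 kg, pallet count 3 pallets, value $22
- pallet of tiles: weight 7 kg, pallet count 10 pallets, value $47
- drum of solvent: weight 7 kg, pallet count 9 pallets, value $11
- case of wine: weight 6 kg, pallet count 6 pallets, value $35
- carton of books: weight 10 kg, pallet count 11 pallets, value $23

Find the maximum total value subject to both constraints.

Feasible sets respecting both limits:
- sack of grain+pallet of tiles+case of wine: weight 16, pallet count 25, value 112
- pallet of tiles+case of wine: weight 13, pallet count 16, value 82
- sack of grain+pallet of tiles: weight 10, pallet count 19, value 77
- sack of grain+drum of solvent+case of wine: weight 16, pallet count 24, value 76
Best: $112.

$112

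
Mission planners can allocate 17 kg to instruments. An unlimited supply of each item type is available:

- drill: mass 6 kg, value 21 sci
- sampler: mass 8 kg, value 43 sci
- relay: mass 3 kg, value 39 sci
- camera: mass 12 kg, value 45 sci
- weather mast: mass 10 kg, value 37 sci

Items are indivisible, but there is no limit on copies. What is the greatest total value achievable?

Best value-per-unit is relay at 39/3, and filling with it alone uses mass 5×3=15. No mix of the others beats 5×39 = 195.

195 sci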